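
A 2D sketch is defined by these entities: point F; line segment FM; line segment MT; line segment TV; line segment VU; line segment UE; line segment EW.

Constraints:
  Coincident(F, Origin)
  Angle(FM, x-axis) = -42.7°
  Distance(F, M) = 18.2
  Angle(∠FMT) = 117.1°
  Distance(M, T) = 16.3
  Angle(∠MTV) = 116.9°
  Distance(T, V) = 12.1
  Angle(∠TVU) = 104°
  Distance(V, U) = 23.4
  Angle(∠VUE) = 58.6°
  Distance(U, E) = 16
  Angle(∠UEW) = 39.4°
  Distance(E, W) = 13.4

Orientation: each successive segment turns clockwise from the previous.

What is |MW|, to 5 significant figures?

22.352

∠VUE = 58.6° gives UE at -6.1000° from the x-axis; with |UE| = 16.0, E = (3.0358, -10.958). ∠UEW = 39.4° gives EW at -146.70° from the x-axis; with |EW| = 13.4, W = (-8.1640, -18.315). Then |MW| = |W − M| = 22.352.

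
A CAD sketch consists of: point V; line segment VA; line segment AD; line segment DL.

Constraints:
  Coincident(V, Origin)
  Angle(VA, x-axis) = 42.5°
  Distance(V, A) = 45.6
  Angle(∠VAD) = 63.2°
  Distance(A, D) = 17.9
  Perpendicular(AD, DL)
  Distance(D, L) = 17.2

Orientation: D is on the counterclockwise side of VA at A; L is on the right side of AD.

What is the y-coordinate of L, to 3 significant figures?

53.2

∠VAD = 63.2°, so AD runs at 42.5° + (180° − 63.2°) = 159° from the x-axis; with |AD| = 17.9, D = A + 17.9·(cos 159°, sin 159°) = (16.9, 37.1). AD ⟂ DL; with |DL| = 17.2 on the right of AD, L = D + 17.2·(0.353, 0.935) = (23.0, 53.2). So L.y = 53.2.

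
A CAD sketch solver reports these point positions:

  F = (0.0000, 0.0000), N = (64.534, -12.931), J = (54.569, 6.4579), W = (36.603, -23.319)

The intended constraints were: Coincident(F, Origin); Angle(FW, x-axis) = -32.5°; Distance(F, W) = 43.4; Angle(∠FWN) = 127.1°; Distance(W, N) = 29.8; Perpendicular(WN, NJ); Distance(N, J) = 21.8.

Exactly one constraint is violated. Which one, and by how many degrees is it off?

Perpendicular(WN, NJ) — off by 6.80°.

F = (0.00, 0.00) ✓; FW at -32.50° ✓; |FW| = 43.40 ✓; ∠FWN = 127.1° ✓; |WN| = 29.80 ✓; ∠(WN, NJ) = 96.80° ✗; |NJ| = 21.80 ✓.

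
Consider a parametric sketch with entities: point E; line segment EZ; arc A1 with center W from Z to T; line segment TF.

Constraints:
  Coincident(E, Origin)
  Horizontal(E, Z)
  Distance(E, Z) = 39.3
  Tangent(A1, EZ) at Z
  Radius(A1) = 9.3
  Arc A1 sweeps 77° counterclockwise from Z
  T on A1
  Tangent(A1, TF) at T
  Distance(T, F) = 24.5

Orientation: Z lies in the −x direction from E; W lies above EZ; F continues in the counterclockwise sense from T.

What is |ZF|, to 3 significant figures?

34.3

E is at the origin; EZ is horizontal with |EZ| = 39.3 and Z on the −x side, so Z = (-39.3, 0.00). A1 meets EZ tangentially, so WZ is at right angles to EZ, so W = Z + (0, 9.3) = (-39.3, 9.30). On A1, Z sits at bearing -90° from W; a 77° counterclockwise sweep puts T at bearing -13°, so T = W + 9.3·(cos -13°, sin -13°) = (-30.2, 7.21). Tangency of A1 to TF means the radius WT is perpendicular to TF, so TF runs along (−sin -13°, cos -13°); with |TF| = 24.5, F = (-24.7, 31.1). Then |ZF| = |F − Z| = 34.3.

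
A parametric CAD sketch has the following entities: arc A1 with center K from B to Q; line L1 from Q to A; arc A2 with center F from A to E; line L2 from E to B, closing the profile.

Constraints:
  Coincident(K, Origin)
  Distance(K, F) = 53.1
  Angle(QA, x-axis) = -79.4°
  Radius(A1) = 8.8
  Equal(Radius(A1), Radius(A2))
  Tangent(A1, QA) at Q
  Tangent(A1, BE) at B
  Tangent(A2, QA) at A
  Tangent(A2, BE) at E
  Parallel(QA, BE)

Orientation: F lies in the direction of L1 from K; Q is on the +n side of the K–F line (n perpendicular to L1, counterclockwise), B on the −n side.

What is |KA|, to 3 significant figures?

53.8

Tangency of A1 to both parallel lines with radius 8.8 puts Q and B at K ± 8.8·n: Q = (8.65, 1.62), B = (-8.65, -1.62). Equal radii place A and E the same way about F: A = F + 8.8·n = (18.4, -50.6), E = F − 8.8·n = (1.12, -53.8). Then |KA| = |A − K| = 53.8.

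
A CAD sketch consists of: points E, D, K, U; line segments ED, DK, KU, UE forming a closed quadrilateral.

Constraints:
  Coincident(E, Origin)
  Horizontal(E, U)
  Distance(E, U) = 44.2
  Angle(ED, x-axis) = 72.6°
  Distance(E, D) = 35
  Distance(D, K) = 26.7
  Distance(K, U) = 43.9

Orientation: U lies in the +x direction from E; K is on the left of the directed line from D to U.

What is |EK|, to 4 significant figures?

55.69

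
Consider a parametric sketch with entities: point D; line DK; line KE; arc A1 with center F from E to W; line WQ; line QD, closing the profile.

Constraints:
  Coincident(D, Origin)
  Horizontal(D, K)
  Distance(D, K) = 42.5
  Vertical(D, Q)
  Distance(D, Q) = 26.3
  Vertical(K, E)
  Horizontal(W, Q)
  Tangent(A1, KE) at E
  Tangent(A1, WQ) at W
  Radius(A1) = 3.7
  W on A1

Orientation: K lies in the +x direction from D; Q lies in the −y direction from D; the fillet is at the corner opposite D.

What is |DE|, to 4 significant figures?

48.14

D is at the origin; D and K share the same y with |DK| = 42.5 and K on the +x side, so K = (42.50, 0.000). D and Q share the same x with |DQ| = 26.3 and Q on the −y side, so Q = (0.000, -26.30). The virtual corner opposite D is at (42.50, -26.30). A1 meets KE tangentially, so FE is at right angles to KE and since A1 is tangent to WQ there, FW ⟂ WQ, with radius 3.7, so the center F sits 3.7 in from both sides at F = (38.80, -22.60). That places the tangent points at E = (42.50, -22.60) on KE and W = (38.80, -26.30) on WQ. Then |DE| = |E − D| = 48.14.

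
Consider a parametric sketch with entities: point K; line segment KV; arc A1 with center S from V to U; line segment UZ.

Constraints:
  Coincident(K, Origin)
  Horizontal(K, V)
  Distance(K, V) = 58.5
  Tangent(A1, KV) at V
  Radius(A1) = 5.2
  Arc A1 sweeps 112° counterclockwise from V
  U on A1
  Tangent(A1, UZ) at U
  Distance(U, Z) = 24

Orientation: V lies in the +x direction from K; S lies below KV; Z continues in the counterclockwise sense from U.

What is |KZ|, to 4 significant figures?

69.22

K is at the origin; KV is horizontal with |KV| = 58.5 and V on the +x side, so V = (58.50, 0.000). The tangent condition forces SV to be normal to KV, so S = V + (0, -5.2) = (58.50, -5.200). On A1, V sits at bearing 90° from S; a 112° counterclockwise sweep puts U at bearing 202°, so U = S + 5.2·(cos 202°, sin 202°) = (53.68, -7.148). A1 meets UZ tangentially, so SU is at right angles to UZ, so UZ runs along (−sin 202°, cos 202°); with |UZ| = 24.0, Z = (62.67, -29.40). Then |KZ| = |Z − K| = 69.22.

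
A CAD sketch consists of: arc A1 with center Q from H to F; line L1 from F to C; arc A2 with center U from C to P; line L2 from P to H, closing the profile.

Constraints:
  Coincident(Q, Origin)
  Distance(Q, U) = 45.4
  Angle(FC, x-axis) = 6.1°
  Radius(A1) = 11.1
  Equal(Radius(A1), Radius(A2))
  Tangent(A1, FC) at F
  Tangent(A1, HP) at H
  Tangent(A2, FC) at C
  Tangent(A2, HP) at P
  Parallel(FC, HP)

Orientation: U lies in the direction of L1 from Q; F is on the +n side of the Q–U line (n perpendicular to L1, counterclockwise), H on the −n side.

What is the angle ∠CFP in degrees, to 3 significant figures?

26.1°

The slot axis is L1's direction at 6.1°, so u = (cos 6.1°, sin 6.1°) = (0.994, 0.106) and n = (−sin 6.1°, cos 6.1°) = (-0.106, 0.994). Q is at the origin and U lies 45.4 along u from Q, so U = 45.4·u = (45.1, 4.82). Tangency of A1 to both parallel lines with radius 11.1 puts F and H at Q ± 11.1·n: F = (-1.18, 11.0), H = (1.18, -11.0). Equal radii place C and P the same way about U: C = U + 11.1·n = (44.0, 15.9), P = U − 11.1·n = (46.3, -6.21). Then cos ∠CFP = FC·FP / (|FC||FP|), giving 26.1°.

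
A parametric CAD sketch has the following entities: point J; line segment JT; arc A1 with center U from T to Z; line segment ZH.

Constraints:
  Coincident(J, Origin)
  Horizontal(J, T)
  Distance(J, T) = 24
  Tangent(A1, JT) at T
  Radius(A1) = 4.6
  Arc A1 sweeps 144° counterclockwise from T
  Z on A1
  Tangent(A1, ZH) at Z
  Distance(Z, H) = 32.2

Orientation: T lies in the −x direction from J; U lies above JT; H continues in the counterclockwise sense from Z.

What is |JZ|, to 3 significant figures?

22.9

The tangent condition forces UT to be normal to JT, so U = T + (0, 4.6) = (-24.0, 4.60). On A1, T sits at bearing -90° from U; a 144° counterclockwise sweep puts Z at bearing 54°, so Z = U + 4.6·(cos 54°, sin 54°) = (-21.3, 8.32). Then |JZ| = |Z − J| = 22.9.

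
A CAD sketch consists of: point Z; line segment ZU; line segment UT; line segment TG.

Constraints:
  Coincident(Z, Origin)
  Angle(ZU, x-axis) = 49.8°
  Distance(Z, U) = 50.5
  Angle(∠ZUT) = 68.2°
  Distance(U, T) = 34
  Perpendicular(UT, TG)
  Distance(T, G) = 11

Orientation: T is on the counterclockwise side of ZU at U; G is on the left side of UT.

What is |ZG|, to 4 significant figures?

38.99

∠ZUT = 68.2°, so UT runs at 49.8° + (180° − 68.2°) = 161.6° from the x-axis; with |UT| = 34.0, T = U + 34.0·(cos 161.6°, sin 161.6°) = (0.3338, 49.30). The perpendicularity gives TG at right angles to UT; with |TG| = 11.0 on the left of UT, G = T + 11.0·(-0.3156, -0.9489) = (-3.138, 38.87). Then |ZG| = |G − Z| = 38.99.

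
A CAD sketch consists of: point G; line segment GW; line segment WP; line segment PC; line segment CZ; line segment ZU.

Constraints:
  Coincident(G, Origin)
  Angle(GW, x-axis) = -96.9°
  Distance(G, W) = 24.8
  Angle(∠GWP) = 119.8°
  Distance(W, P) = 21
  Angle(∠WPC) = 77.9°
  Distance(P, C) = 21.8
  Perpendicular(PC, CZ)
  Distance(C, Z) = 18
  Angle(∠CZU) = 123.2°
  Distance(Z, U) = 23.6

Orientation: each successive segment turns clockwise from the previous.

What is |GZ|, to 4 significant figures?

11.84

G is at the origin; GW runs at -96.9° with length 24.8, so W = (-2.979, -24.62). ∠GWP = 119.8° gives WP at -157.1° from the x-axis; with |WP| = 21.0, P = (-22.32, -32.79). ∠WPC = 77.9° gives PC at 100.8° from the x-axis; with |PC| = 21.8, C = (-26.41, -11.38). PC ⟂ CZ, so CZ runs at 10.80°; with |CZ| = 18.0, Z = (-8.728, -8.005). Then |GZ| = |Z − G| = 11.84.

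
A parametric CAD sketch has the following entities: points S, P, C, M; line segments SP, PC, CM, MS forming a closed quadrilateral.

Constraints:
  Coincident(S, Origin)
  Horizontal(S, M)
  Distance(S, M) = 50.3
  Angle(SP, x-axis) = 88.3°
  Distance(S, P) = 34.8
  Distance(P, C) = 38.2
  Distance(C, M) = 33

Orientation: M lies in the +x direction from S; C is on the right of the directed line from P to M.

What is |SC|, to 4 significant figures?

17.30

Checks: S = (0.00, 0.00) ✓; |PC| = 38.20 ✓; |CM| = 33.00 ✓.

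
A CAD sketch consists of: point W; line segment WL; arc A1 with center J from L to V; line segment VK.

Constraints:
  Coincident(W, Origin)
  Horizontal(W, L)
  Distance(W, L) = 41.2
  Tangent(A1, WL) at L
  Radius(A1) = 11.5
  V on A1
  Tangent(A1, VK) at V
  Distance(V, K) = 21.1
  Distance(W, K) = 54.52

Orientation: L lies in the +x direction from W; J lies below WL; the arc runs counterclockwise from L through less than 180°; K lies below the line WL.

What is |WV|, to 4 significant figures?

35.51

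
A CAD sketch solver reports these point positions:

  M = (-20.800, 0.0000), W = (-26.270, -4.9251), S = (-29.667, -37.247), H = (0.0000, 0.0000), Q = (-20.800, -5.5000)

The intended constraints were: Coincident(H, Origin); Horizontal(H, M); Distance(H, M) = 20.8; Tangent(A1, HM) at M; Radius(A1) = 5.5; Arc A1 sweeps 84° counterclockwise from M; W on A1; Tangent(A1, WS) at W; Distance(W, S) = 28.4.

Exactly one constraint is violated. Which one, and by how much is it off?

Distance(W, S) = 28.4 — off by 4.10.

H = (0.00, 0.00) ✓; H.y = 0.00, M.y = 0.00 ✓; |HM| = 20.80 ✓; ∠(QM, MH) = 90.00° ✓; |QM| = 5.500 ✓; bearing(Q→W) − bearing(Q→M) = 84.00° ✓; |QW| = 5.500 ✓; ∠(QW, WS) = 90.00° ✓; |WS| = 32.50 ✗.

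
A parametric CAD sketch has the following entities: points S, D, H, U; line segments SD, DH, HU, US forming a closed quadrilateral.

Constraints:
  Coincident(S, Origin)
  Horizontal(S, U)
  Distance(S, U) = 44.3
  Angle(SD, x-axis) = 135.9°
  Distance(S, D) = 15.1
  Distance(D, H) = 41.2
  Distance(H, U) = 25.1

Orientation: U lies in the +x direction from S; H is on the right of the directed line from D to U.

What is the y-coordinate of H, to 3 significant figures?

-13.1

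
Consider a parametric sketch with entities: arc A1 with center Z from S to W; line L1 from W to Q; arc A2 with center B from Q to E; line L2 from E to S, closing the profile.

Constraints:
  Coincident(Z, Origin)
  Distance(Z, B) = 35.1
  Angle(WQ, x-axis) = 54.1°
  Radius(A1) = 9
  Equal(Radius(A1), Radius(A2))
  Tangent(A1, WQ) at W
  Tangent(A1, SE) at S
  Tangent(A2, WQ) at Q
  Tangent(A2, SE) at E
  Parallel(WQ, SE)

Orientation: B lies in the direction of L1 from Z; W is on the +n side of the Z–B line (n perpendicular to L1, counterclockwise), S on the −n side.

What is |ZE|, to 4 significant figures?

36.24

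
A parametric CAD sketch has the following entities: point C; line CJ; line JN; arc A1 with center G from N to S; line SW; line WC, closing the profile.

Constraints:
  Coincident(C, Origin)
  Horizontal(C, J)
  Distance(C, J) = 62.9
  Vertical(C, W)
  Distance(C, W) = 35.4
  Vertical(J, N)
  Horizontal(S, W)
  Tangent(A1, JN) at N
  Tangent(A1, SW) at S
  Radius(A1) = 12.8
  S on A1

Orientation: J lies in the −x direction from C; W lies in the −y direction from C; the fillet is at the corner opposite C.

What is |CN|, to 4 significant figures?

66.84

C is at the origin; C and J share the same y with |CJ| = 62.9 and J on the −x side, so J = (-62.90, 0.000). C and W share the same x with |CW| = 35.4 and W on the −y side, so W = (0.000, -35.40). The virtual corner opposite C is at (-62.90, -35.40). The tangent condition forces GN to be normal to JN and A1 meets SW tangentially, so GS is at right angles to SW, with radius 12.8, so the center G sits 12.8 in from both sides at G = (-50.10, -22.60). That places the tangent points at N = (-62.90, -22.60) on JN and S = (-50.10, -35.40) on SW. Then |CN| = |N − C| = 66.84.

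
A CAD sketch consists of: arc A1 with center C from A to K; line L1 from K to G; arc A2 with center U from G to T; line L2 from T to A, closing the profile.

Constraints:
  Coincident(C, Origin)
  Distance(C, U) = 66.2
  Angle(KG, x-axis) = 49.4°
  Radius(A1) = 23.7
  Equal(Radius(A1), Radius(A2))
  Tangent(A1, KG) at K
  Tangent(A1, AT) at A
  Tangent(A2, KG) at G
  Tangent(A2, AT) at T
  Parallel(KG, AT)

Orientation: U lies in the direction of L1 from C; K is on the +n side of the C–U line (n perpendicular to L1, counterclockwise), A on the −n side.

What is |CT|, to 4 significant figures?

70.31

The slot axis is L1's direction at 49.4°, so u = (cos 49.4°, sin 49.4°) = (0.6508, 0.7593) and n = (−sin 49.4°, cos 49.4°) = (-0.7593, 0.6508). C is at the origin and U lies 66.2 along u from C, so U = 66.2·u = (43.08, 50.26). Tangency of A1 to both parallel lines with radius 23.7 puts K and A at C ± 23.7·n: K = (-17.99, 15.42), A = (17.99, -15.42). Equal radii place G and T the same way about U: G = U + 23.7·n = (25.09, 65.69), T = U − 23.7·n = (61.08, 34.84). Then |CT| = |T − C| = 70.31.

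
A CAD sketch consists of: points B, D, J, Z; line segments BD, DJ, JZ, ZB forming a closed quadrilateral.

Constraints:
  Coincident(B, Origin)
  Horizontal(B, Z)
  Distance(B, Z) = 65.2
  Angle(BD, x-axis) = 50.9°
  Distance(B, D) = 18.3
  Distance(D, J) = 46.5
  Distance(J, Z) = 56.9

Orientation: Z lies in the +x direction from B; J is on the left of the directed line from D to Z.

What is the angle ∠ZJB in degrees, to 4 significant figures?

64.41°

B is at the origin; BZ is horizontal with |BZ| = 65.2 and Z in +x, so Z = (65.2, 0). BD runs at 50.9° with |BD| = 18.3, so D = (11.54, 14.20). J is determined by |DJ| = 46.5 and |JZ| = 56.9 together: it lies at the intersection of circle(D, 46.5) and circle(Z, 56.9). With |DZ| = 55.51, the foot of the radical line on DZ is 18.07 from D and the perpendicular offset is √(46.5² − 18.07²) = 42.85. Taking the left-of-DZ solution: J = (39.97, 51.00).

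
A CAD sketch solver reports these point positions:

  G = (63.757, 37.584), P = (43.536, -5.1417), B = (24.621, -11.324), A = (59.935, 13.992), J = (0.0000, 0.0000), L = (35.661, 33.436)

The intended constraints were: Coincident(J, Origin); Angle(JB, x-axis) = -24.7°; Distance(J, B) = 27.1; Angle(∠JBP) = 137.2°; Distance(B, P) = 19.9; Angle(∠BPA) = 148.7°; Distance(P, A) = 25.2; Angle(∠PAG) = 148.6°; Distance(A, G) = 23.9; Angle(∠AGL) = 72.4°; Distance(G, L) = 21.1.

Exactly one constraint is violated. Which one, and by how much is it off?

Distance(G, L) = 21.1 — off by 7.30.

J = (0.00, 0.00) ✓; JB at -24.70° ✓; |JB| = 27.10 ✓; ∠JBP = 137.2° ✓; |BP| = 19.90 ✓; ∠BPA = 148.7° ✓; |PA| = 25.20 ✓; ∠PAG = 148.6° ✓; |AG| = 23.90 ✓; ∠AGL = 72.40° ✓; |GL| = 28.40 ✗.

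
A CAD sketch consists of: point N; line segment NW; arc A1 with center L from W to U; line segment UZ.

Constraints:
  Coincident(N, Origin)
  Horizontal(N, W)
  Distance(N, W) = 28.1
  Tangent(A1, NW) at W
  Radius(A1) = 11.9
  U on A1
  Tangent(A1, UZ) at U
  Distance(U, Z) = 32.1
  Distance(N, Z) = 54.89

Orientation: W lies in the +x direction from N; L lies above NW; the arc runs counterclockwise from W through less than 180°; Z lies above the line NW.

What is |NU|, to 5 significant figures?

42.377

Checks: |LU| = 11.90 ✓; ∠(LU, UZ) = 90.00° ✓; |UZ| = 32.10 ✓; |NZ| = 54.89 ✓.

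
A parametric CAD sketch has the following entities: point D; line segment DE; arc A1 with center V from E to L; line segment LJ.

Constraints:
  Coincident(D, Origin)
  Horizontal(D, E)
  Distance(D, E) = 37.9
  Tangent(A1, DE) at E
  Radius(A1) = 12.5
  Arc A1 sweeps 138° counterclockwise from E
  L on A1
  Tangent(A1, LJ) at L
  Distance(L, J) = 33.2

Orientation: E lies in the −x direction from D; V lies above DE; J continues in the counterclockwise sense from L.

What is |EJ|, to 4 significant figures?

46.93

D is at the origin; D and E share the same y with |DE| = 37.9 and E on the −x side, so E = (-37.90, 0.000). Tangency of A1 to DE means the radius VE is perpendicular to DE, so V = E + (0, 12.5) = (-37.90, 12.50). On A1, E sits at bearing -90° from V; a 138° counterclockwise sweep puts L at bearing 48°, so L = V + 12.5·(cos 48°, sin 48°) = (-29.54, 21.79). Tangency of A1 to LJ means the radius VL is perpendicular to LJ, so LJ runs along (−sin 48°, cos 48°); with |LJ| = 33.2, J = (-54.21, 44.00). Then |EJ| = |J − E| = 46.93.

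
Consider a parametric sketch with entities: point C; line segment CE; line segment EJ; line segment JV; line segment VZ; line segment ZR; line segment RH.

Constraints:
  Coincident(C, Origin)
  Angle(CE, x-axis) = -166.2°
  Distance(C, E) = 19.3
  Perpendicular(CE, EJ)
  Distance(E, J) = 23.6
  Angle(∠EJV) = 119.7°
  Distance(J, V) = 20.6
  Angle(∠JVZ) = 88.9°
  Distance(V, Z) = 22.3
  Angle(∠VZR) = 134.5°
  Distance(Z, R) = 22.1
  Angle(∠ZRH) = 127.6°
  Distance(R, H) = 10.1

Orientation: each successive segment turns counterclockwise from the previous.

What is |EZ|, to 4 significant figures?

31.92

∠EJV = 119.7° gives JV at -15.90° from the x-axis; with |JV| = 20.6, V = (6.698, -33.17). ∠JVZ = 88.9° gives VZ at 75.20° from the x-axis; with |VZ| = 22.3, Z = (12.39, -11.61). Then |EZ| = |Z − E| = 31.92.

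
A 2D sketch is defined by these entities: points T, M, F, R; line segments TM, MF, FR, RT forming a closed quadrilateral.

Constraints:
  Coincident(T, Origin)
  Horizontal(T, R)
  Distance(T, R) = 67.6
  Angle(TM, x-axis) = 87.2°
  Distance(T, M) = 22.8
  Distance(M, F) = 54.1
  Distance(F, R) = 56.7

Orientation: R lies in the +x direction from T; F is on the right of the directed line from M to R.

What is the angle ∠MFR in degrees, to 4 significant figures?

78.69°

T is at the origin; TR is horizontal with |TR| = 67.6 and R in +x, so R = (67.6, 0). TM runs at 87.2° with |TM| = 22.8, so M = (1.114, 22.77). F is determined by |MF| = 54.1 and |FR| = 56.7 together: it lies at the intersection of circle(M, 54.1) and circle(R, 56.7). With |MR| = 70.28, the foot of the radical line on MR is 33.09 from M and the perpendicular offset is √(54.1² − 33.09²) = 42.80. Taking the right-of-MR solution: F = (18.55, -28.44).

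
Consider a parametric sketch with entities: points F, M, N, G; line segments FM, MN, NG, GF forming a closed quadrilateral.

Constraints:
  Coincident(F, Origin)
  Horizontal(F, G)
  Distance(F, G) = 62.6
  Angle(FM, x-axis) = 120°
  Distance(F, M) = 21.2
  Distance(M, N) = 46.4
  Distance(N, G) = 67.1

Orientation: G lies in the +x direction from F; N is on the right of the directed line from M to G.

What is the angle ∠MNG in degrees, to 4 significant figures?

81.13°

Checks: |MN| = 46.40 ✓; |NG| = 67.10 ✓.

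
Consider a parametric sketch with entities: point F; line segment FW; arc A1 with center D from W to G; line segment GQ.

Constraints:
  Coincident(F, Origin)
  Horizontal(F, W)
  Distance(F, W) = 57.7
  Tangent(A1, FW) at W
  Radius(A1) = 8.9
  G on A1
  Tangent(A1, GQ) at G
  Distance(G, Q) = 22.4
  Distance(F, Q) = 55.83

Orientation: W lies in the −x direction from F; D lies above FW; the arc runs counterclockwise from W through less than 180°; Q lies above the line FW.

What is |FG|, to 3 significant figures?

49.5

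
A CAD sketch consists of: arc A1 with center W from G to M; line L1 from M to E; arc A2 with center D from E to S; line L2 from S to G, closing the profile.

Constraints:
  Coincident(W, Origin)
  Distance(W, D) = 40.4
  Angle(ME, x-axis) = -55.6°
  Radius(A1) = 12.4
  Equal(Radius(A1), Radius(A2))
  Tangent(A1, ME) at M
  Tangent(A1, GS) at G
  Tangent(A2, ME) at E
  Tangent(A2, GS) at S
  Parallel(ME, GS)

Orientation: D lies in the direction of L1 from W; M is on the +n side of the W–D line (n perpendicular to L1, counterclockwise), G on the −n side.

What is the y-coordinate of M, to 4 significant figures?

7.006

The slot axis is L1's direction at -55.6°, so u = (cos -55.6°, sin -55.6°) = (0.5650, -0.8251) and n = (−sin -55.6°, cos -55.6°) = (0.8251, 0.5650). W is at the origin and D lies 40.4 along u from W, so D = 40.4·u = (22.82, -33.33). Tangency of A1 to both parallel lines with radius 12.4 puts M and G at W ± 12.4·n: M = (10.23, 7.006), G = (-10.23, -7.006). So M.y = 7.006.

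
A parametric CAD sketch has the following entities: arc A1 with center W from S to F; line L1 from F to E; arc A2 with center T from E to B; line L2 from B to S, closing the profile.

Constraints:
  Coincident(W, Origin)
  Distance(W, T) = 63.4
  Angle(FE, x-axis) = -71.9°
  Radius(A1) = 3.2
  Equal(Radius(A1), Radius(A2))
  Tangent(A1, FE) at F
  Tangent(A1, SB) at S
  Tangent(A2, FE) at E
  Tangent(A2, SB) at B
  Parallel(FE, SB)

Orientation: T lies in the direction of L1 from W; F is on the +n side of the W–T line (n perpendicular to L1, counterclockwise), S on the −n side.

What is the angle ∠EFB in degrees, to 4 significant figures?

5.764°

The slot axis is L1's direction at -71.9°, so u = (cos -71.9°, sin -71.9°) = (0.3107, -0.9505) and n = (−sin -71.9°, cos -71.9°) = (0.9505, 0.3107). W is at the origin and T lies 63.4 along u from W, so T = 63.4·u = (19.70, -60.26). Tangency of A1 to both parallel lines with radius 3.2 puts F and S at W ± 3.2·n: F = (3.042, 0.9942), S = (-3.042, -0.9942). Equal radii place E and B the same way about T: E = T + 3.2·n = (22.74, -59.27), B = T − 3.2·n = (16.66, -61.26). Then cos ∠EFB = FE·FB / (|FE||FB|), giving 5.764°.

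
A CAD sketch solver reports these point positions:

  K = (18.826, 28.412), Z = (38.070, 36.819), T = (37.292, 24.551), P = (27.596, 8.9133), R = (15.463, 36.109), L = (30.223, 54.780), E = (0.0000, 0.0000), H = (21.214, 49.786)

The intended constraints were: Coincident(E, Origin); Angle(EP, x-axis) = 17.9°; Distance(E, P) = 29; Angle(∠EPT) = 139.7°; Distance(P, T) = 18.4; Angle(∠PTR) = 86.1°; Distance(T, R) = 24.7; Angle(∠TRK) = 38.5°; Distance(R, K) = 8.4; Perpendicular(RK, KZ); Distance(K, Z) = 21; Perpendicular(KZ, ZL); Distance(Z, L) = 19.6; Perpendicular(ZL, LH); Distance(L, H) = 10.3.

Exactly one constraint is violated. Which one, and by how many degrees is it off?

Perpendicular(ZL, LH) — off by 5.40°.

E = (0.00, 0.00) ✓; EP at 17.90° ✓; |EP| = 29.00 ✓; ∠EPT = 139.7° ✓; |PT| = 18.40 ✓; ∠PTR = 86.10° ✓; |TR| = 24.70 ✓; ∠TRK = 38.50° ✓; |RK| = 8.400 ✓; ∠(RK, KZ) = 90.00° ✓; |KZ| = 21.00 ✓; ∠(KZ, ZL) = 90.00° ✓; |ZL| = 19.60 ✓; ∠(ZL, LH) = 95.40° ✗; |LH| = 10.30 ✓.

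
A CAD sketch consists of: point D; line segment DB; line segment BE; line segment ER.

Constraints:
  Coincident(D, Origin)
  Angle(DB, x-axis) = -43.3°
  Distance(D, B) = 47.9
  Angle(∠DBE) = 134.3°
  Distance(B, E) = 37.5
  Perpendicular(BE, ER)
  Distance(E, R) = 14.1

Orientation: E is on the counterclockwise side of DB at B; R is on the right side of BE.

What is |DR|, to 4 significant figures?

85.88

∠DBE = 134.3°, so BE runs at -43.3° + (180° − 134.3°) = 2.400° from the x-axis; with |BE| = 37.5, E = B + 37.5·(cos 2.400°, sin 2.400°) = (72.33, -31.28). The perpendicularity gives ER at right angles to BE; with |ER| = 14.1 on the right of BE, R = E + 14.1·(0.04188, -0.9991) = (72.92, -45.37). Then |DR| = |R − D| = 85.88.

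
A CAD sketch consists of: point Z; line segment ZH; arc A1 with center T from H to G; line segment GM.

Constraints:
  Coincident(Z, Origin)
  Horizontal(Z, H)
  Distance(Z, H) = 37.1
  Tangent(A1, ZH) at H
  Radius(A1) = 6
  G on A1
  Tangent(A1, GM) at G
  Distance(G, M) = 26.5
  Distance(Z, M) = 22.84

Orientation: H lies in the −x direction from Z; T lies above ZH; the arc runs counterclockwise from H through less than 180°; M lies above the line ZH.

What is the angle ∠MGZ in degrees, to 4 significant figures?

43.17°

Checks: |TG| = 6.000 ✓; ∠(TG, GM) = 90.00° ✓; |GM| = 26.50 ✓; |ZM| = 22.84 ✓.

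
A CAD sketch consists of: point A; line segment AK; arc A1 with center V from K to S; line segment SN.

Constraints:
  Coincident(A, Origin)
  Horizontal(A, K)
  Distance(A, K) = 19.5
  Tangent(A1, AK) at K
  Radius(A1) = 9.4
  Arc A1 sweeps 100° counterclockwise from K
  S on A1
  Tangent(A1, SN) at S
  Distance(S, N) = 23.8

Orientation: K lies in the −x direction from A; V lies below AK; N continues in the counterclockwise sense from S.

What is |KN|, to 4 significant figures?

34.85

A is at the origin; A and K share the same y with |AK| = 19.5 and K on the −x side, so K = (-19.50, 0.000). The tangent condition forces VK to be normal to AK, so V = K + (0, -9.4) = (-19.50, -9.400). On A1, K sits at bearing 90° from V; a 100° counterclockwise sweep puts S at bearing 190°, so S = V + 9.4·(cos 190°, sin 190°) = (-28.76, -11.03). Tangency of A1 to SN means the radius VS is perpendicular to SN, so SN runs along (−sin 190°, cos 190°); with |SN| = 23.8, N = (-24.62, -34.47). Then |KN| = |N − K| = 34.85.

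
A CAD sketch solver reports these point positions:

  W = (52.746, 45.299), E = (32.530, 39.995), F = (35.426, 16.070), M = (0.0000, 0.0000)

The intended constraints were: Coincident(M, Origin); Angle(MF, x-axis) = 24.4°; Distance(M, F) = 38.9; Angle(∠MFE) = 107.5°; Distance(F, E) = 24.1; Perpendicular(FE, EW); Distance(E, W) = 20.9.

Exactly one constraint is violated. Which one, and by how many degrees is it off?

Perpendicular(FE, EW) — off by 7.80°.

M = (0.00, 0.00) ✓; MF at 24.40° ✓; |MF| = 38.90 ✓; ∠MFE = 107.5° ✓; |FE| = 24.10 ✓; ∠(FE, EW) = 82.20° ✗; |EW| = 20.90 ✓.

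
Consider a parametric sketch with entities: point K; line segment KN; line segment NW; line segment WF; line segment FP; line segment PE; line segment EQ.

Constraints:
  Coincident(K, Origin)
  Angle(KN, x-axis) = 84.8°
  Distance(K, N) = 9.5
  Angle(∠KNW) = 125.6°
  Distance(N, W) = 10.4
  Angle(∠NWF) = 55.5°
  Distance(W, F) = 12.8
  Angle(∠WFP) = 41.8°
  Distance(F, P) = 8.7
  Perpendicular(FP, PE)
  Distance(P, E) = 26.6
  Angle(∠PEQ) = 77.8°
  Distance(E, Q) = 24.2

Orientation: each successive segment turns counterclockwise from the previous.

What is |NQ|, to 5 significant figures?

34.756

K is at the origin; KN runs at 84.8° with length 9.5, so N = (0.86101, 9.4609). ∠KNW = 125.6° gives NW at 139.20° from the x-axis; with |NW| = 10.4, W = (-7.0117, 16.256). ∠NWF = 55.5° gives WF at -96.300° from the x-axis; with |WF| = 12.8, F = (-8.4163, 3.5338). ∠WFP = 41.8° gives FP at 41.900° from the x-axis; with |FP| = 8.7, P = (-1.9408, 9.3439). FP is perpendicular to PE, so PE runs at 131.90°; with |PE| = 26.6, E = (-19.705, 29.143). ∠PEQ = 77.8° gives EQ at -125.90° from the x-axis; with |EQ| = 24.2, Q = (-33.895, 9.5396). Then |NQ| = |Q − N| = 34.756.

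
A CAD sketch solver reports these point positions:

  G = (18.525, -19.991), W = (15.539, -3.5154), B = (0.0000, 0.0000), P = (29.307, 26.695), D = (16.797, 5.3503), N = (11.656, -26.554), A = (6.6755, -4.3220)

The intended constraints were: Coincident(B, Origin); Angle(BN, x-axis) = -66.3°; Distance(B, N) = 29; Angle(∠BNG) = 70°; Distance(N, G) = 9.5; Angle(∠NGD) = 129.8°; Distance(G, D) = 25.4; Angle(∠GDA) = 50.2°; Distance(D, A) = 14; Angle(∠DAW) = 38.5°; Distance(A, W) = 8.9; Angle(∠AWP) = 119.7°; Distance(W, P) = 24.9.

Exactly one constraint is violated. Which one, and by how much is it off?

Distance(W, P) = 24.9 — off by 8.30.

B = (0.00, 0.00) ✓; BN at -66.30° ✓; |BN| = 29.00 ✓; ∠BNG = 70.00° ✓; |NG| = 9.500 ✓; ∠NGD = 129.8° ✓; |GD| = 25.40 ✓; ∠GDA = 50.20° ✓; |DA| = 14.00 ✓; ∠DAW = 38.50° ✓; |AW| = 8.900 ✓; ∠AWP = 119.7° ✓; |WP| = 33.20 ✗.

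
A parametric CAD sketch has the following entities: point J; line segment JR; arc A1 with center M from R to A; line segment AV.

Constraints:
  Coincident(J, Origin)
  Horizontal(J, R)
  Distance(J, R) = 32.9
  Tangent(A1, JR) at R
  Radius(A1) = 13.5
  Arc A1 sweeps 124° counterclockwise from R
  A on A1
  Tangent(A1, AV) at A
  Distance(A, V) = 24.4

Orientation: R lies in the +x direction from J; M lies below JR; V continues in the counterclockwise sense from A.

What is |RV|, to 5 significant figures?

41.350

J is at the origin; JR is horizontal with |JR| = 32.9 and R on the +x side, so R = (32.900, 0.0000). Since A1 is tangent to JR there, MR ⟂ JR, so M = R + (0, -13.5) = (32.900, -13.500). On A1, R sits at bearing 90° from M; a 124° counterclockwise sweep puts A at bearing 214°, so A = M + 13.5·(cos 214°, sin 214°) = (21.708, -21.049). Tangency of A1 to AV means the radius MA is perpendicular to AV, so AV runs along (−sin 214°, cos 214°); with |AV| = 24.4, V = (35.352, -41.278). Then |RV| = |V − R| = 41.350.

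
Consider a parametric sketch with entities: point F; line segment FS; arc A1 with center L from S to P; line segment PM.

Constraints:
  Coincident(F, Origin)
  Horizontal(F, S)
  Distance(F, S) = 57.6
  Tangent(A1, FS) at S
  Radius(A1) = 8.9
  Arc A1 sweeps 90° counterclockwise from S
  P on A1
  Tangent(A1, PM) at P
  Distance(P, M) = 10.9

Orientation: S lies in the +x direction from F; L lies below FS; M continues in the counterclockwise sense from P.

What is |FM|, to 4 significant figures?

52.57

On A1, S sits at bearing 90° from L; a 90° counterclockwise sweep puts P at bearing 180°, so P = L + 8.9·(cos 180°, sin 180°) = (48.70, -8.900). The tangent condition forces LP to be normal to PM, so PM runs along (−sin 180°, cos 180°); with |PM| = 10.9, M = (48.70, -19.80). Then |FM| = |M − F| = 52.57.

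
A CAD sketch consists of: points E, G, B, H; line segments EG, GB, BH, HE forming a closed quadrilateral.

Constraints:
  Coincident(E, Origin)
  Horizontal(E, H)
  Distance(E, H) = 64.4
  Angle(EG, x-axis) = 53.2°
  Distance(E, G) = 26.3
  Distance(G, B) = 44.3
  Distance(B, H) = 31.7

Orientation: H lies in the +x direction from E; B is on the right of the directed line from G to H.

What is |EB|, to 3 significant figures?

41.6

Checks: |GB| = 44.30 ✓; |BH| = 31.70 ✓.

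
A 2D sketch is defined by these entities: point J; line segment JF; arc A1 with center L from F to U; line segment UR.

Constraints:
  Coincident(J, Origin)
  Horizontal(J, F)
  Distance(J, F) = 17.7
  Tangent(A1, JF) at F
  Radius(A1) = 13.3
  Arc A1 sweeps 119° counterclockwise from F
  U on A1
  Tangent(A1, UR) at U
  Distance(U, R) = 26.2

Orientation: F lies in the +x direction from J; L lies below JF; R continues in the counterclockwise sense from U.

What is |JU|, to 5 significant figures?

20.659

J is at the origin; J and F share the same y with |JF| = 17.7 and F on the +x side, so F = (17.700, 0.0000). The tangent condition forces LF to be normal to JF, so L = F + (0, -13.3) = (17.700, -13.300). On A1, F sits at bearing 90° from L; a 119° counterclockwise sweep puts U at bearing 209°, so U = L + 13.3·(cos 209°, sin 209°) = (6.0676, -19.748). Then |JU| = |U − J| = 20.659.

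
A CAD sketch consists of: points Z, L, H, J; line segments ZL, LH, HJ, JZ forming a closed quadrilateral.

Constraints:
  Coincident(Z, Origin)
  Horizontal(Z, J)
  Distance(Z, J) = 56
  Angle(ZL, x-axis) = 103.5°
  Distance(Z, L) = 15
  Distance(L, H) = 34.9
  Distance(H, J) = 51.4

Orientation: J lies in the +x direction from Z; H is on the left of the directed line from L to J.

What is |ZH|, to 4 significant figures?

44.30

Checks: Z.y = 0.00, J.y = 0.00 ✓; |LH| = 34.90 ✓; |HJ| = 51.40 ✓.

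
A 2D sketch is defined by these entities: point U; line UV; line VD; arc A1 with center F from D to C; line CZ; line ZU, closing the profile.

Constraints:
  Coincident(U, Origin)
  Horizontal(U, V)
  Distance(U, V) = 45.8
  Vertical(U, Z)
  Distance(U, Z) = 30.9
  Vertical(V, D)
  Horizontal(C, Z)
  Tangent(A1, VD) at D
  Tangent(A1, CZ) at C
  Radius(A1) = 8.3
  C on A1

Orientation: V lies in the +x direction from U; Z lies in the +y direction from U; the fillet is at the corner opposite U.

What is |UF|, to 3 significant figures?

43.8

U is at the origin; UV is horizontal with |UV| = 45.8 and V on the +x side, so V = (45.8, 0.00). UZ is vertical with |UZ| = 30.9 and Z on the +y side, so Z = (0.00, 30.9). The virtual corner opposite U is at (45.8, 30.9). Since A1 is tangent to VD there, FD ⟂ VD and tangency of A1 to CZ means the radius FC is perpendicular to CZ, with radius 8.3, so the center F sits 8.3 in from both sides at F = (37.5, 22.6). Then |UF| = |F − U| = 43.8.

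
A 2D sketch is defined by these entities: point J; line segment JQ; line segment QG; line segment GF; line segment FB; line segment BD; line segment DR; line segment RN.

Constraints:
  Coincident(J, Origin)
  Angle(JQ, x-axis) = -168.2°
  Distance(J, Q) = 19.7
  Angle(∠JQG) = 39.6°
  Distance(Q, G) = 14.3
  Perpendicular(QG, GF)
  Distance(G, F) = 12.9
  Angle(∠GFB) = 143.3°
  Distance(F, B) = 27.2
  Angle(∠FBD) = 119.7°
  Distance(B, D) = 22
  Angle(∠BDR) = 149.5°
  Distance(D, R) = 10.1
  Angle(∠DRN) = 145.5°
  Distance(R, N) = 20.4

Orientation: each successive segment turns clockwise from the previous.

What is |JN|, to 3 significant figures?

53.6

J is at the origin; JQ runs at -168.2° with length 19.7, so Q = (-19.3, -4.03). ∠JQG = 39.6° gives QG at 51.4° from the x-axis; with |QG| = 14.3, G = (-10.4, 7.15). The perpendicularity gives GF at right angles to QG, so GF runs at -38.6°; with |GF| = 12.9, F = (-0.281, -0.901). ∠GFB = 143.3° gives FB at -75.3° from the x-axis; with |FB| = 27.2, B = (6.62, -27.2). ∠FBD = 119.7° gives BD at -136° from the x-axis; with |BD| = 22.0, D = (-9.10, -42.6). ∠BDR = 149.5° gives DR at -166° from the x-axis; with |DR| = 10.1, R = (-18.9, -45.0). ∠DRN = 145.5° gives RN at 159° from the x-axis; with |RN| = 20.4, N = (-38.0, -37.9). Then |JN| = |N − J| = 53.6.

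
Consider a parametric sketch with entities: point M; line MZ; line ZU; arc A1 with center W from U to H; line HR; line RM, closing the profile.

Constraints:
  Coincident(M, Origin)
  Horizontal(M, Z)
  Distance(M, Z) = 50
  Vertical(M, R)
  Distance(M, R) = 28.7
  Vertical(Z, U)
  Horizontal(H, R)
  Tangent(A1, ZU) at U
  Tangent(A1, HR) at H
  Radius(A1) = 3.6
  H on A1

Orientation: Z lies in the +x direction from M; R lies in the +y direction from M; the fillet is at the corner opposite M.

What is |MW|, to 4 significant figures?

52.75

MR is vertical with |MR| = 28.7 and R on the +y side, so R = (0.000, 28.70). The virtual corner opposite M is at (50.00, 28.70). Tangency of A1 to ZU means the radius WU is perpendicular to ZU and tangency of A1 to HR means the radius WH is perpendicular to HR, with radius 3.6, so the center W sits 3.6 in from both sides at W = (46.40, 25.10). Then |MW| = |W − M| = 52.75.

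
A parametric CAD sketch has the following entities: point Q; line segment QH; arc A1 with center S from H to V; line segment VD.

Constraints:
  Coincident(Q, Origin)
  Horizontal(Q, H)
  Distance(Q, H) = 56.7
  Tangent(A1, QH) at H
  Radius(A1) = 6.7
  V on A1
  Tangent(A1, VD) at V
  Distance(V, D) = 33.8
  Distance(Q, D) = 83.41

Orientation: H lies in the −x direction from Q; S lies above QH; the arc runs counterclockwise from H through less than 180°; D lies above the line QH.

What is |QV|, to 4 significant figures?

53.12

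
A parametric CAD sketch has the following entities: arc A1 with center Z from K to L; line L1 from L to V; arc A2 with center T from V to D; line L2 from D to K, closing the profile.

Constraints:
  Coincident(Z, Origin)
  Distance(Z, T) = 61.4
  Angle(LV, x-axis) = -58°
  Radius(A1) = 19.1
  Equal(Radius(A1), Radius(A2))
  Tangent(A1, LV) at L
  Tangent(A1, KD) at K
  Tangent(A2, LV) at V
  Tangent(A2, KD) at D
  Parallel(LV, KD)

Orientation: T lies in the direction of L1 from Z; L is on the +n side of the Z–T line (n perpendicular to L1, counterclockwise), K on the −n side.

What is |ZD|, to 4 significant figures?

64.30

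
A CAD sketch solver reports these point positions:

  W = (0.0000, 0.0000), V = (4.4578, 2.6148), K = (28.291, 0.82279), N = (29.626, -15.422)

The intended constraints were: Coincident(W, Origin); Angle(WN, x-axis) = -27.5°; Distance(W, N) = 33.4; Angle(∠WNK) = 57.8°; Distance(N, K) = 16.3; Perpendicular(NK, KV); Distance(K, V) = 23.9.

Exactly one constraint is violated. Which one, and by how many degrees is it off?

Perpendicular(NK, KV) — off by 9.00°.

W = (0.00, 0.00) ✓; WN at -27.50° ✓; |WN| = 33.40 ✓; ∠WNK = 57.80° ✓; |NK| = 16.30 ✓; ∠(NK, KV) = 81.00° ✗; |KV| = 23.90 ✓.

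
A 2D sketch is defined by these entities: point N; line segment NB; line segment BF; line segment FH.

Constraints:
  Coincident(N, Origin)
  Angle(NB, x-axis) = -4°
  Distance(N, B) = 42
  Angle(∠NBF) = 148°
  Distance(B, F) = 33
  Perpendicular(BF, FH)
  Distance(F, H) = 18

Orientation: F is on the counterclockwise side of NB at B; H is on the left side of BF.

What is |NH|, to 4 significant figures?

68.75

∠NBF = 148.0°, so BF runs at -4.0° + (180° − 148.0°) = 28.00° from the x-axis; with |BF| = 33.0, F = B + 33.0·(cos 28.00°, sin 28.00°) = (71.03, 12.56). The perpendicularity gives FH at right angles to BF; with |FH| = 18.0 on the left of BF, H = F + 18.0·(-0.4695, 0.8829) = (62.58, 28.46). Then |NH| = |H − N| = 68.75.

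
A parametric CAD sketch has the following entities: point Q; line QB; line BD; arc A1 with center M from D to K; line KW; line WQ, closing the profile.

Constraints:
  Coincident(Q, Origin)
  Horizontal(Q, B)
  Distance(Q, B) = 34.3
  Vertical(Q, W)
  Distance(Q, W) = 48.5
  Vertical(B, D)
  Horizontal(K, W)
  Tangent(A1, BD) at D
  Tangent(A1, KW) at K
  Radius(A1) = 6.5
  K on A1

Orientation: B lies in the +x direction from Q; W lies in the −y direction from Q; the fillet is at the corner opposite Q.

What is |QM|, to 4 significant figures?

50.37

QW is vertical with |QW| = 48.5 and W on the −y side, so W = (0.000, -48.50). The virtual corner opposite Q is at (34.30, -48.50). A1 meets BD tangentially, so MD is at right angles to BD and since A1 is tangent to KW there, MK ⟂ KW, with radius 6.5, so the center M sits 6.5 in from both sides at M = (27.80, -42.00). Then |QM| = |M − Q| = 50.37.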